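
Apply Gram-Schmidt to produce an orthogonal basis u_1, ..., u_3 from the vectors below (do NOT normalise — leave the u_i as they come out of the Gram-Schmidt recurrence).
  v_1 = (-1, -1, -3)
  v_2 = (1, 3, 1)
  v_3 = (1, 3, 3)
Orthogonal basis:
  u_1 = (-1, -1, -3)
  u_2 = (4/11, 26/11, -10/11)
  u_3 = (-4/9, 1/9, 1/9)

Apply the Gram-Schmidt recurrence
  u_1 = v_1
  u_i = v_i − Σ_{j<i} ((v_i · u_j) / (u_j · u_j)) · u_j.

Step by step this gives:
  u_1 = (-1, -1, -3)
  u_2 = (4/11, 26/11, -10/11)
  u_3 = (-4/9, 1/9, 1/9)

Orthogonality check:
  u_2 · u_1 = 0 (should be 0)
  u_3 · u_1 = 0 (should be 0)
  u_3 · u_2 = 0 (should be 0)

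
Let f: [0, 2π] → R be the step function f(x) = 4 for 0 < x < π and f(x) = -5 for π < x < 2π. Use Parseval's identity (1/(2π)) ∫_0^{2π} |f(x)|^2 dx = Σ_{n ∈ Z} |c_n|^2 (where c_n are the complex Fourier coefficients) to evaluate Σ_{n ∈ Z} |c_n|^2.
Σ |c_n|^2 = 41/2

Parseval equates the L^2 energy of f (normalised by 1/(2π)) with the ℓ^2 sum of its Fourier coefficients: (1/(2π)) ∫_0^{2π} |f|^2 = Σ |c_n|^2.
Compute the left side: (1/(2π)) [∫_0^π 4^2 dx + ∫_π^{2π} (-5)^2 dx] = (1/(2π)) · (16π + 25π) = (16 + 25)/2 = 41/2.
So Σ_{n ∈ Z} |c_n|^2 = 41/2.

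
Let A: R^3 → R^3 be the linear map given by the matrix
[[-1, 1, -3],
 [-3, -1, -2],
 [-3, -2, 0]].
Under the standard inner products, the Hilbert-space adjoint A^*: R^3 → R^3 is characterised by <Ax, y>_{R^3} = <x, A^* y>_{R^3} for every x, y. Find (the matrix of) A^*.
A^* = A^T =
[[-1, -3, -3],
 [1, -1, -2],
 [-3, -2, 0]]

For real matrices with standard dot products, the defining identity <Ax, y> = <x, A^* y> gives (Ax)^T y = x^T (A^*) y, i.e. x^T A^T y = x^T (A^*) y. Since this holds for all x, y, we must have A^* = A^T. Therefore
A^* =
[[-1, -3, -3],
 [1, -1, -2],
 [-3, -2, 0]].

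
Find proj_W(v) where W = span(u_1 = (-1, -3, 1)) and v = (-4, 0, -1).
proj_W(v) = (-3/11, -9/11, 3/11)

Set up U = [u_1 | ... | u_1] ∈ R^(3×1). The projector onto W = col(U) is P = U (U^T U)^(-1) U^T.
Compute U^T U =
  [11],
and U^T v = (3).
Solve U^T U · c = U^T v for the coefficients: c = (3/11). The projection is proj_W(v) = U c.
Check: (v - proj_W(v)) · u_1 = 0  (should be 0).
Result: proj_W(v) = (-3/11, -9/11, 3/11).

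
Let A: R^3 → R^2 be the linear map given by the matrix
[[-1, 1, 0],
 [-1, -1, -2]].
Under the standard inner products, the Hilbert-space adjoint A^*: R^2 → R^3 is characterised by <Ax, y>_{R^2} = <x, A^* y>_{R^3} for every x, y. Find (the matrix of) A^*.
A^* = A^T =
[[-1, -1],
 [1, -1],
 [0, -2]]

For real matrices with standard dot products, the defining identity <Ax, y> = <x, A^* y> gives (Ax)^T y = x^T (A^*) y, i.e. x^T A^T y = x^T (A^*) y. Since this holds for all x, y, we must have A^* = A^T. Therefore
A^* =
[[-1, -1],
 [1, -1],
 [0, -2]].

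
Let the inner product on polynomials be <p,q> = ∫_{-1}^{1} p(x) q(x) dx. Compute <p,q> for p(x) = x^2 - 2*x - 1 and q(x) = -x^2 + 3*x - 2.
<p,q> = -16/15

Expand the product: p(x)·q(x) = -x^4 + 5*x^3 - 7*x^2 + x + 2.
∫_{-1}^{1} of each monomial x^k gives [2/(k+1) if k even, 0 if k odd]. Integrating term-by-term (or equivalently evaluating the antiderivative F(x) = -x^5/5 + 5*x^4/4 - 7*x^3/3 + x^2/2 + 2*x at the endpoints):
  F(1) − F(−1) = 73/60 − (137/60) = -16/15.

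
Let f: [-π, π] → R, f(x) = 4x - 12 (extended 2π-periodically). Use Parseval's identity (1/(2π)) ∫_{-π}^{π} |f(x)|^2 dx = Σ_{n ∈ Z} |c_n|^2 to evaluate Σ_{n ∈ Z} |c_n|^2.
Σ |c_n|^2 = 16π^2/3 + 144

Expand and integrate term by term over [-π, π]:
  ∫ (4x)^2 dx = 16·(2π^3/3); ∫ 2·4·(-12)·x dx = 0 (odd integrand); ∫ (-12)^2 dx = 144·2π.
So (1/(2π)) ∫_{-π}^{π} (4x - 12)^2 dx = 16π^2/3 + 144 = 16π^2/3 + 144.
Parseval ⇒ Σ |c_n|^2 = 16π^2/3 + 144.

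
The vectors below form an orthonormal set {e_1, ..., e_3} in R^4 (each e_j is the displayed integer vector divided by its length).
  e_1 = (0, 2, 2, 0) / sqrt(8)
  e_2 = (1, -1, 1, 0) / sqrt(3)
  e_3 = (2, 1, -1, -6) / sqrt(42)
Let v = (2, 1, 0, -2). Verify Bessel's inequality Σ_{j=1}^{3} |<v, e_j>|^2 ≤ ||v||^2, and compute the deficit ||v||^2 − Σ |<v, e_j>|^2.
Σ |<v, e_j>|^2 = 54/7; ||v||^2 = 9; deficit = 9/7

Write each e_j = u_j / sqrt(<u_j, u_j>) where u_j is the displayed integer vector. Then <v, e_j> = <v, u_j> / sqrt(<u_j, u_j>), so |<v, e_j>|^2 = <v, u_j>^2 / <u_j, u_j>.
Coefficients: <v, e_1> = 2/sqrt(8), <v, e_2> = 1/sqrt(3), <v, e_3> = 17/sqrt(42).
Square and sum: Σ |<v, e_j>|^2 = 54/7.
Compute ||v||^2 = v·v = 9.
Deficit = 9 − 54/7 = 9/7 ≥ 0, confirming Bessel's inequality. (The deficit equals ||v − Σ <v,e_j> e_j||^2, the squared distance from v to span{e_j}.)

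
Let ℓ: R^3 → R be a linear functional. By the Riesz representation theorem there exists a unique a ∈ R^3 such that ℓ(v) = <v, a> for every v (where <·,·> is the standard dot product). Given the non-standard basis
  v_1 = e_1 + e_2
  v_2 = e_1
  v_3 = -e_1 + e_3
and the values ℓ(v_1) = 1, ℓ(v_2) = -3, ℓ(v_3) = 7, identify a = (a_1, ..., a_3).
a = (-3, 4, 4)

Write a = (a_1, ..., a_3) in the standard basis. For each basis vector v_i, ℓ(v_i) = <v_i, a> is a linear equation in the a_j's. Collect the n equations into a matrix system V a = ℓ, where row i of V is v_i (expressed in the standard basis). Since V is invertible (lower-triangular with 1s on the diagonal, up to permutation), solve by back-substitution:
  V =
[[1, 1, 0],
 [1, 0, 0],
 [-1, 0, 1]]
  V a = (1, -3, 7)
Solving gives a = (-3, 4, 4).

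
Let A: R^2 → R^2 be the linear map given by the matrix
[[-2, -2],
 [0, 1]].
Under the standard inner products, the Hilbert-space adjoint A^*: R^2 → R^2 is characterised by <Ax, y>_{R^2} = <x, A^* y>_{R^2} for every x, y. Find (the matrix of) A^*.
A^* = A^T =
[[-2, 0],
 [-2, 1]]

For real matrices with standard dot products, the defining identity <Ax, y> = <x, A^* y> gives (Ax)^T y = x^T (A^*) y, i.e. x^T A^T y = x^T (A^*) y. Since this holds for all x, y, we must have A^* = A^T. Therefore
A^* =
[[-2, 0],
 [-2, 1]].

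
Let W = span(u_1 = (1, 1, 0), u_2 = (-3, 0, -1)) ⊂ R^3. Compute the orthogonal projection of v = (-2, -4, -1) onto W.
proj_W(v) = (-27/11, -39/11, 4/11)

Set up U = [u_1 | ... | u_2] ∈ R^(3×2). The projector onto W = col(U) is P = U (U^T U)^(-1) U^T.
Compute U^T U =
  [2, -3]
  [-3, 10],
and U^T v = (-6, 7).
Solve U^T U · c = U^T v for the coefficients: c = (-39/11, -4/11). The projection is proj_W(v) = U c.
Check: (v - proj_W(v)) · u_1 = 0  (should be 0).
Check: (v - proj_W(v)) · u_2 = 0  (should be 0).
Result: proj_W(v) = (-27/11, -39/11, 4/11).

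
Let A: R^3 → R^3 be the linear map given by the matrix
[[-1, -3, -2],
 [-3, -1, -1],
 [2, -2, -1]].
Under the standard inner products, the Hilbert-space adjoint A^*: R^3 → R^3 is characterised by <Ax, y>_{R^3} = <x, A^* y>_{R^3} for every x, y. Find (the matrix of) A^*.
A^* = A^T =
[[-1, -3, 2],
 [-3, -1, -2],
 [-2, -1, -1]]

For real matrices with standard dot products, the defining identity <Ax, y> = <x, A^* y> gives (Ax)^T y = x^T (A^*) y, i.e. x^T A^T y = x^T (A^*) y. Since this holds for all x, y, we must have A^* = A^T. Therefore
A^* =
[[-1, -3, 2],
 [-3, -1, -2],
 [-2, -1, -1]].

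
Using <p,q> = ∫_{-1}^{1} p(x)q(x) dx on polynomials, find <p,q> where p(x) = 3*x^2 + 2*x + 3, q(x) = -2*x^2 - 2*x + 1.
<p,q> = -16/15

Expand the product: p(x)·q(x) = -6*x^4 - 10*x^3 - 7*x^2 - 4*x + 3.
∫_{-1}^{1} of each monomial x^k gives [2/(k+1) if k even, 0 if k odd]. Integrating term-by-term (or equivalently evaluating the antiderivative F(x) = -6*x^5/5 - 5*x^4/2 - 7*x^3/3 - 2*x^2 + 3*x at the endpoints):
  F(1) − F(−1) = -151/30 − (-119/30) = -16/15.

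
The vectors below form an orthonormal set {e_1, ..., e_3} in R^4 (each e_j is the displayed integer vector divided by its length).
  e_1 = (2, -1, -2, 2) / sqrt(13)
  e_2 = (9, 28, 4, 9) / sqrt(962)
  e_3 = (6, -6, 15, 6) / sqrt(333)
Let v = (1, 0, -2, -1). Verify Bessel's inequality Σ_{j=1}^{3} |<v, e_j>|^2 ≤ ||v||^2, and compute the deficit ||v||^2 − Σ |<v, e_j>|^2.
Σ |<v, e_j>|^2 = 4; ||v||^2 = 6; deficit = 2

Write each e_j = u_j / sqrt(<u_j, u_j>) where u_j is the displayed integer vector. Then <v, e_j> = <v, u_j> / sqrt(<u_j, u_j>), so |<v, e_j>|^2 = <v, u_j>^2 / <u_j, u_j>.
Coefficients: <v, e_1> = 4/sqrt(13), <v, e_2> = -8/sqrt(962), <v, e_3> = -30/sqrt(333).
Square and sum: Σ |<v, e_j>|^2 = 4.
Compute ||v||^2 = v·v = 6.
Deficit = 6 − 4 = 2 ≥ 0, confirming Bessel's inequality. (The deficit equals ||v − Σ <v,e_j> e_j||^2, the squared distance from v to span{e_j}.)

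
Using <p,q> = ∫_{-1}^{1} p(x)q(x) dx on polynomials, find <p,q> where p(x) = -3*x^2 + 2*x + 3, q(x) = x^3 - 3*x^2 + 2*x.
<p,q> = 16/15

Expand the product: p(x)·q(x) = -3*x^5 + 11*x^4 - 9*x^3 - 5*x^2 + 6*x.
∫_{-1}^{1} of each monomial x^k gives [2/(k+1) if k even, 0 if k odd]. Integrating term-by-term (or equivalently evaluating the antiderivative F(x) = -x^6/2 + 11*x^5/5 - 9*x^4/4 - 5*x^3/3 + 3*x^2 at the endpoints):
  F(1) − F(−1) = 47/60 − (-17/60) = 16/15.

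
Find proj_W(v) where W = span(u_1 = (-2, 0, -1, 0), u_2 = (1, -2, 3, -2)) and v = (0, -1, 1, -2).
proj_W(v) = (-14/65, -16/13, 93/65, -16/13)

Set up U = [u_1 | ... | u_2] ∈ R^(4×2). The projector onto W = col(U) is P = U (U^T U)^(-1) U^T.
Compute U^T U =
  [5, -5]
  [-5, 18],
and U^T v = (-1, 9).
Solve U^T U · c = U^T v for the coefficients: c = (27/65, 8/13). The projection is proj_W(v) = U c.
Check: (v - proj_W(v)) · u_1 = 0  (should be 0).
Check: (v - proj_W(v)) · u_2 = 0  (should be 0).
Result: proj_W(v) = (-14/65, -16/13, 93/65, -16/13).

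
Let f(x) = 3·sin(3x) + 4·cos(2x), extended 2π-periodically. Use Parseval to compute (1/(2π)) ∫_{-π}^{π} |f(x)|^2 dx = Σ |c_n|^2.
Σ |c_n|^2 = 25/2

Expand |f|^2 and use orthogonality of {sin(nx), cos(mx)} on [-π, π]:
  ∫_{-π}^{π} sin(nx)^2 dx = π, ∫ cos(mx)^2 dx = π, and cross terms integrate to 0.
So ∫_{-π}^{π} f(x)^2 dx = 3^2 · π + 4^2 · π = (9 + 16)π.
Divide by 2π: (9 + 16)/2 = 25/2.
By Parseval, this equals Σ |c_n|^2.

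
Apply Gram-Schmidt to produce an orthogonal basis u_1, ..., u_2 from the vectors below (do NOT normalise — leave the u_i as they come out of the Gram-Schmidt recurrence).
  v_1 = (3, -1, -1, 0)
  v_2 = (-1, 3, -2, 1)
Orthogonal basis:
  u_1 = (3, -1, -1, 0)
  u_2 = (1/11, 29/11, -26/11, 1)

Apply the Gram-Schmidt recurrence
  u_1 = v_1
  u_i = v_i − Σ_{j<i} ((v_i · u_j) / (u_j · u_j)) · u_j.

Step by step this gives:
  u_1 = (3, -1, -1, 0)
  u_2 = (1/11, 29/11, -26/11, 1)

Orthogonality check:
  u_2 · u_1 = 0 (should be 0)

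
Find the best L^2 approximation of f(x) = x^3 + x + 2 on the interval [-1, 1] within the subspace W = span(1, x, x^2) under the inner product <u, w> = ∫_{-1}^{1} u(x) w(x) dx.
g(x) = 8*x/5 + 2

The best approximation g ∈ W is the orthogonal projection of f onto W. Writing g = a_0 + a_1 x + a_2 x^2, the coefficients solve the normal equations G · a = b where
  G_{ij} = <φ_i, φ_j> and b_i = <f, φ_i>, with φ_0 = 1, φ_1 = x, φ_2 = x^2.
G =
  [2, 0, 2/3]
  [0, 2/3, 0]
  [2/3, 0, 2/5],
b = (4, 16/15, 4/3).
Solving gives a_0 = 2, a_1 = 8/5, a_2 = 0, so
  g(x) = 8*x/5 + 2.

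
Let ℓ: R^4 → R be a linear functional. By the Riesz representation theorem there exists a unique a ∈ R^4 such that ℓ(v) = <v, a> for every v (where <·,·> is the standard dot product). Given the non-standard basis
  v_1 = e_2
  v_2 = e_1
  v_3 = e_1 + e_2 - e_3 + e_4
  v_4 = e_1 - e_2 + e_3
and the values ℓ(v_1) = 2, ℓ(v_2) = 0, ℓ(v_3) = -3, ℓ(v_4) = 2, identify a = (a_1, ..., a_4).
a = (0, 2, 4, -1)

Write a = (a_1, ..., a_4) in the standard basis. For each basis vector v_i, ℓ(v_i) = <v_i, a> is a linear equation in the a_j's. Collect the n equations into a matrix system V a = ℓ, where row i of V is v_i (expressed in the standard basis). Since V is invertible (lower-triangular with 1s on the diagonal, up to permutation), solve by back-substitution:
  V =
[[0, 1, 0, 0],
 [1, 0, 0, 0],
 [1, 1, -1, 1],
 [1, -1, 1, 0]]
  V a = (2, 0, -3, 2)
Solving gives a = (0, 2, 4, -1).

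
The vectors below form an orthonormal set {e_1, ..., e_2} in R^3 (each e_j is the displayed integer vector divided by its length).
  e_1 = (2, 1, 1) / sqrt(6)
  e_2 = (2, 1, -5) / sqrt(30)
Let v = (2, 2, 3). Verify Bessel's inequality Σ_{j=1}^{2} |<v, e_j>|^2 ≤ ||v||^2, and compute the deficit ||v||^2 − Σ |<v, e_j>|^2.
Σ |<v, e_j>|^2 = 81/5; ||v||^2 = 17; deficit = 4/5

Write each e_j = u_j / sqrt(<u_j, u_j>) where u_j is the displayed integer vector. Then <v, e_j> = <v, u_j> / sqrt(<u_j, u_j>), so |<v, e_j>|^2 = <v, u_j>^2 / <u_j, u_j>.
Coefficients: <v, e_1> = 9/sqrt(6), <v, e_2> = -9/sqrt(30).
Square and sum: Σ |<v, e_j>|^2 = 81/5.
Compute ||v||^2 = v·v = 17.
Deficit = 17 − 81/5 = 4/5 ≥ 0, confirming Bessel's inequality. (The deficit equals ||v − Σ <v,e_j> e_j||^2, the squared distance from v to span{e_j}.)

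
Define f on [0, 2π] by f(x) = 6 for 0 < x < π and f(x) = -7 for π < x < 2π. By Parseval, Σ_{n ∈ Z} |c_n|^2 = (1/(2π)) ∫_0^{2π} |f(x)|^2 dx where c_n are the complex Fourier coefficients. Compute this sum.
Σ |c_n|^2 = 85/2

Parseval equates the L^2 energy of f (normalised by 1/(2π)) with the ℓ^2 sum of its Fourier coefficients: (1/(2π)) ∫_0^{2π} |f|^2 = Σ |c_n|^2.
Compute the left side: (1/(2π)) [∫_0^π 6^2 dx + ∫_π^{2π} (-7)^2 dx] = (1/(2π)) · (36π + 49π) = (36 + 49)/2 = 85/2.
So Σ_{n ∈ Z} |c_n|^2 = 85/2.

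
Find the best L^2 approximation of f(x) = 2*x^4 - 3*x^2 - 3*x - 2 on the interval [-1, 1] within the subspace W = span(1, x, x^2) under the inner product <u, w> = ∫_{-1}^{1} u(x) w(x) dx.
g(x) = -9*x^2/7 - 3*x - 76/35

The best approximation g ∈ W is the orthogonal projection of f onto W. Writing g = a_0 + a_1 x + a_2 x^2, the coefficients solve the normal equations G · a = b where
  G_{ij} = <φ_i, φ_j> and b_i = <f, φ_i>, with φ_0 = 1, φ_1 = x, φ_2 = x^2.
G =
  [2, 0, 2/3]
  [0, 2/3, 0]
  [2/3, 0, 2/5],
b = (-26/5, -2, -206/105).
Solving gives a_0 = -76/35, a_1 = -3, a_2 = -9/7, so
  g(x) = -9*x^2/7 - 3*x - 76/35.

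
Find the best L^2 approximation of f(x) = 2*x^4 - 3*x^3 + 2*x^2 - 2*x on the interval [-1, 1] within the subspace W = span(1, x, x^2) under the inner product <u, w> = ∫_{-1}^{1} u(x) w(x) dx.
g(x) = 26*x^2/7 - 19*x/5 - 6/35

The best approximation g ∈ W is the orthogonal projection of f onto W. Writing g = a_0 + a_1 x + a_2 x^2, the coefficients solve the normal equations G · a = b where
  G_{ij} = <φ_i, φ_j> and b_i = <f, φ_i>, with φ_0 = 1, φ_1 = x, φ_2 = x^2.
G =
  [2, 0, 2/3]
  [0, 2/3, 0]
  [2/3, 0, 2/5],
b = (32/15, -38/15, 48/35).
Solving gives a_0 = -6/35, a_1 = -19/5, a_2 = 26/7, so
  g(x) = 26*x^2/7 - 19*x/5 - 6/35.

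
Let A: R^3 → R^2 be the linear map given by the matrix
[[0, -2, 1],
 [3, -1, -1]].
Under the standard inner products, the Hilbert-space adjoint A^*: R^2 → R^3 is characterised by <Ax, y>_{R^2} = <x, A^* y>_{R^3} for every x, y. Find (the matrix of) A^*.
A^* = A^T =
[[0, 3],
 [-2, -1],
 [1, -1]]

For real matrices with standard dot products, the defining identity <Ax, y> = <x, A^* y> gives (Ax)^T y = x^T (A^*) y, i.e. x^T A^T y = x^T (A^*) y. Since this holds for all x, y, we must have A^* = A^T. Therefore
A^* =
[[0, 3],
 [-2, -1],
 [1, -1]].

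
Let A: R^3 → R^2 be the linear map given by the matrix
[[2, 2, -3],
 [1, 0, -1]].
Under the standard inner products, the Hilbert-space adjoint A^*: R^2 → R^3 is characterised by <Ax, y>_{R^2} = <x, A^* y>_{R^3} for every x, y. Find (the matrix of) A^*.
A^* = A^T =
[[2, 1],
 [2, 0],
 [-3, -1]]

For real matrices with standard dot products, the defining identity <Ax, y> = <x, A^* y> gives (Ax)^T y = x^T (A^*) y, i.e. x^T A^T y = x^T (A^*) y. Since this holds for all x, y, we must have A^* = A^T. Therefore
A^* =
[[2, 1],
 [2, 0],
 [-3, -1]].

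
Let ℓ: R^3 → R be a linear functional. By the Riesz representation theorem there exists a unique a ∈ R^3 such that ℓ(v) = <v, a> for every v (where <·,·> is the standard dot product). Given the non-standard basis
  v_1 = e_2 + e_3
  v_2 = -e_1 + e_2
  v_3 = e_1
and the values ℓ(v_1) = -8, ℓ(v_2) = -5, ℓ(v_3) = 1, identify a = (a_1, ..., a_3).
a = (1, -4, -4)

Write a = (a_1, ..., a_3) in the standard basis. For each basis vector v_i, ℓ(v_i) = <v_i, a> is a linear equation in the a_j's. Collect the n equations into a matrix system V a = ℓ, where row i of V is v_i (expressed in the standard basis). Since V is invertible (lower-triangular with 1s on the diagonal, up to permutation), solve by back-substitution:
  V =
[[0, 1, 1],
 [-1, 1, 0],
 [1, 0, 0]]
  V a = (-8, -5, 1)
Solving gives a = (1, -4, -4).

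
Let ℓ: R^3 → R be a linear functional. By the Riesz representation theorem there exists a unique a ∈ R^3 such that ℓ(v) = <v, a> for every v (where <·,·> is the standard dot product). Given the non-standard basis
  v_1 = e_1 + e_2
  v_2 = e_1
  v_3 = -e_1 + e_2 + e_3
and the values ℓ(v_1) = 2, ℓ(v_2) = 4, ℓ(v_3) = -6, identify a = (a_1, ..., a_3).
a = (4, -2, 0)

Write a = (a_1, ..., a_3) in the standard basis. For each basis vector v_i, ℓ(v_i) = <v_i, a> is a linear equation in the a_j's. Collect the n equations into a matrix system V a = ℓ, where row i of V is v_i (expressed in the standard basis). Since V is invertible (lower-triangular with 1s on the diagonal, up to permutation), solve by back-substitution:
  V =
[[1, 1, 0],
 [1, 0, 0],
 [-1, 1, 1]]
  V a = (2, 4, -6)
Solving gives a = (4, -2, 0).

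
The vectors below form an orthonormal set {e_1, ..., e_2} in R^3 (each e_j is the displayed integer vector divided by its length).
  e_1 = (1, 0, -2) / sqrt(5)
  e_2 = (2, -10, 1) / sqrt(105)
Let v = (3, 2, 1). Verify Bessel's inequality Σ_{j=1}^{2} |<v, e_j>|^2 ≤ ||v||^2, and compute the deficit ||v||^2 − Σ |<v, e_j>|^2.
Σ |<v, e_j>|^2 = 38/21; ||v||^2 = 14; deficit = 256/21

Write each e_j = u_j / sqrt(<u_j, u_j>) where u_j is the displayed integer vector. Then <v, e_j> = <v, u_j> / sqrt(<u_j, u_j>), so |<v, e_j>|^2 = <v, u_j>^2 / <u_j, u_j>.
Coefficients: <v, e_1> = 1/sqrt(5), <v, e_2> = -13/sqrt(105).
Square and sum: Σ |<v, e_j>|^2 = 38/21.
Compute ||v||^2 = v·v = 14.
Deficit = 14 − 38/21 = 256/21 ≥ 0, confirming Bessel's inequality. (The deficit equals ||v − Σ <v,e_j> e_j||^2, the squared distance from v to span{e_j}.)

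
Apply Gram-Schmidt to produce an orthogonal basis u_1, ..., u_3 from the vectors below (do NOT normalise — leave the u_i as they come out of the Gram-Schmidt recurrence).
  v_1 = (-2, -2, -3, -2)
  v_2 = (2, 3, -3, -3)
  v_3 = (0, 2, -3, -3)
Orthogonal basis:
  u_1 = (-2, -2, -3, -2)
  u_2 = (52/21, 73/21, -16/7, -53/21)
  u_3 = (-228/313, 347/626, 66/313, -89/626)

Apply the Gram-Schmidt recurrence
  u_1 = v_1
  u_i = v_i − Σ_{j<i} ((v_i · u_j) / (u_j · u_j)) · u_j.

Step by step this gives:
  u_1 = (-2, -2, -3, -2)
  u_2 = (52/21, 73/21, -16/7, -53/21)
  u_3 = (-228/313, 347/626, 66/313, -89/626)

Orthogonality check:
  u_2 · u_1 = 0 (should be 0)
  u_3 · u_1 = 0 (should be 0)
  u_3 · u_2 = 0 (should be 0)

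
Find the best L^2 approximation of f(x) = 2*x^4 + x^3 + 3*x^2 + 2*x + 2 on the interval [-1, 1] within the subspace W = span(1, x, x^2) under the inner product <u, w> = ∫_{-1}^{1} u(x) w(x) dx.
g(x) = 33*x^2/7 + 13*x/5 + 64/35

The best approximation g ∈ W is the orthogonal projection of f onto W. Writing g = a_0 + a_1 x + a_2 x^2, the coefficients solve the normal equations G · a = b where
  G_{ij} = <φ_i, φ_j> and b_i = <f, φ_i>, with φ_0 = 1, φ_1 = x, φ_2 = x^2.
G =
  [2, 0, 2/3]
  [0, 2/3, 0]
  [2/3, 0, 2/5],
b = (34/5, 26/15, 326/105).
Solving gives a_0 = 64/35, a_1 = 13/5, a_2 = 33/7, so
  g(x) = 33*x^2/7 + 13*x/5 + 64/35.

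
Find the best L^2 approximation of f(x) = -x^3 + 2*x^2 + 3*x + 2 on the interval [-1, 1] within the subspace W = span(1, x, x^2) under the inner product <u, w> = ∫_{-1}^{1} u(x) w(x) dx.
g(x) = 2*x^2 + 12*x/5 + 2

The best approximation g ∈ W is the orthogonal projection of f onto W. Writing g = a_0 + a_1 x + a_2 x^2, the coefficients solve the normal equations G · a = b where
  G_{ij} = <φ_i, φ_j> and b_i = <f, φ_i>, with φ_0 = 1, φ_1 = x, φ_2 = x^2.
G =
  [2, 0, 2/3]
  [0, 2/3, 0]
  [2/3, 0, 2/5],
b = (16/3, 8/5, 32/15).
Solving gives a_0 = 2, a_1 = 12/5, a_2 = 2, so
  g(x) = 2*x^2 + 12*x/5 + 2.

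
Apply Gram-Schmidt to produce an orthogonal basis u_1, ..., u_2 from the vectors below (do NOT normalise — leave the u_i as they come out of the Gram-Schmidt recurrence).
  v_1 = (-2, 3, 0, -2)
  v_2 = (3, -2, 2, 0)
Orthogonal basis:
  u_1 = (-2, 3, 0, -2)
  u_2 = (27/17, 2/17, 2, -24/17)

Apply the Gram-Schmidt recurrence
  u_1 = v_1
  u_i = v_i − Σ_{j<i} ((v_i · u_j) / (u_j · u_j)) · u_j.

Step by step this gives:
  u_1 = (-2, 3, 0, -2)
  u_2 = (27/17, 2/17, 2, -24/17)

Orthogonality check:
  u_2 · u_1 = 0 (should be 0)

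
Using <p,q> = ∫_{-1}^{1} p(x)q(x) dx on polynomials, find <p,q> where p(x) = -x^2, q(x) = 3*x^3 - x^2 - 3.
<p,q> = 12/5

Expand the product: p(x)·q(x) = -3*x^5 + x^4 + 3*x^2.
∫_{-1}^{1} of each monomial x^k gives [2/(k+1) if k even, 0 if k odd]. Integrating term-by-term (or equivalently evaluating the antiderivative F(x) = -x^6/2 + x^5/5 + x^3 at the endpoints):
  F(1) − F(−1) = 7/10 − (-17/10) = 12/5.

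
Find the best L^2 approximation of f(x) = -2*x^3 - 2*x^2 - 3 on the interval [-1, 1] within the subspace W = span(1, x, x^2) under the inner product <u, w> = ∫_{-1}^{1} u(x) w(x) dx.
g(x) = -2*x^2 - 6*x/5 - 3

The best approximation g ∈ W is the orthogonal projection of f onto W. Writing g = a_0 + a_1 x + a_2 x^2, the coefficients solve the normal equations G · a = b where
  G_{ij} = <φ_i, φ_j> and b_i = <f, φ_i>, with φ_0 = 1, φ_1 = x, φ_2 = x^2.
G =
  [2, 0, 2/3]
  [0, 2/3, 0]
  [2/3, 0, 2/5],
b = (-22/3, -4/5, -14/5).
Solving gives a_0 = -3, a_1 = -6/5, a_2 = -2, so
  g(x) = -2*x^2 - 6*x/5 - 3.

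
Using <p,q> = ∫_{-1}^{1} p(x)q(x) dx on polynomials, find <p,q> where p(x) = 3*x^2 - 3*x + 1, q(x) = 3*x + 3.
<p,q> = 6

Expand the product: p(x)·q(x) = 9*x^3 - 6*x + 3.
∫_{-1}^{1} of each monomial x^k gives [2/(k+1) if k even, 0 if k odd]. Integrating term-by-term (or equivalently evaluating the antiderivative F(x) = 9*x^4/4 - 3*x^2 + 3*x at the endpoints):
  F(1) − F(−1) = 9/4 − (-15/4) = 6.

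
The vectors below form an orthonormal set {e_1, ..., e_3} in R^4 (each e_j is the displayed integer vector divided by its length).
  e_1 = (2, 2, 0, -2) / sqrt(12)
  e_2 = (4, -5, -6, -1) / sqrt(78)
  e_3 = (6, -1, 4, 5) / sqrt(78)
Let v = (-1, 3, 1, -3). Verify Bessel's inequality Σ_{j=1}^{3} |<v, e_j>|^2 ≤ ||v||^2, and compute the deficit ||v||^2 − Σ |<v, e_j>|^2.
Σ |<v, e_j>|^2 = 59/3; ||v||^2 = 20; deficit = 1/3

Write each e_j = u_j / sqrt(<u_j, u_j>) where u_j is the displayed integer vector. Then <v, e_j> = <v, u_j> / sqrt(<u_j, u_j>), so |<v, e_j>|^2 = <v, u_j>^2 / <u_j, u_j>.
Coefficients: <v, e_1> = 10/sqrt(12), <v, e_2> = -22/sqrt(78), <v, e_3> = -20/sqrt(78).
Square and sum: Σ |<v, e_j>|^2 = 59/3.
Compute ||v||^2 = v·v = 20.
Deficit = 20 − 59/3 = 1/3 ≥ 0, confirming Bessel's inequality. (The deficit equals ||v − Σ <v,e_j> e_j||^2, the squared distance from v to span{e_j}.)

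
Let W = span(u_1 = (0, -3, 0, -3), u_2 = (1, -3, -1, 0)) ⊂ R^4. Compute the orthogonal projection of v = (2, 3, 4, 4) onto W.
proj_W(v) = (-1/13, 47/13, 1/13, 44/13)

Set up U = [u_1 | ... | u_2] ∈ R^(4×2). The projector onto W = col(U) is P = U (U^T U)^(-1) U^T.
Compute U^T U =
  [18, 9]
  [9, 11],
and U^T v = (-21, -11).
Solve U^T U · c = U^T v for the coefficients: c = (-44/39, -1/13). The projection is proj_W(v) = U c.
Check: (v - proj_W(v)) · u_1 = 0  (should be 0).
Check: (v - proj_W(v)) · u_2 = 0  (should be 0).
Result: proj_W(v) = (-1/13, 47/13, 1/13, 44/13).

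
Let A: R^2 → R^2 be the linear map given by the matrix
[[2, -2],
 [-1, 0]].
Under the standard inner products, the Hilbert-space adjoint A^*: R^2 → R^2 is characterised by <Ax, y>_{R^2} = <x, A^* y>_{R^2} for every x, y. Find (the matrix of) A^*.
A^* = A^T =
[[2, -1],
 [-2, 0]]

For real matrices with standard dot products, the defining identity <Ax, y> = <x, A^* y> gives (Ax)^T y = x^T (A^*) y, i.e. x^T A^T y = x^T (A^*) y. Since this holds for all x, y, we must have A^* = A^T. Therefore
A^* =
[[2, -1],
 [-2, 0]].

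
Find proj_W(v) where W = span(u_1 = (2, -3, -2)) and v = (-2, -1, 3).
proj_W(v) = (-14/17, 21/17, 14/17)

Set up U = [u_1 | ... | u_1] ∈ R^(3×1). The projector onto W = col(U) is P = U (U^T U)^(-1) U^T.
Compute U^T U =
  [17],
and U^T v = (-7).
Solve U^T U · c = U^T v for the coefficients: c = (-7/17). The projection is proj_W(v) = U c.
Check: (v - proj_W(v)) · u_1 = 0  (should be 0).
Result: proj_W(v) = (-14/17, 21/17, 14/17).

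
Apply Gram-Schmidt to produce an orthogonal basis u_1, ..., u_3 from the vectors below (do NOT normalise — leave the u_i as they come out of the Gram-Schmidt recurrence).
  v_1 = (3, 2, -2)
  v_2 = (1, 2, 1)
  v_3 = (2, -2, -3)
Orthogonal basis:
  u_1 = (3, 2, -2)
  u_2 = (2/17, 24/17, 27/17)
  u_3 = (60/77, -50/77, 40/77)

Apply the Gram-Schmidt recurrence
  u_1 = v_1
  u_i = v_i − Σ_{j<i} ((v_i · u_j) / (u_j · u_j)) · u_j.

Step by step this gives:
  u_1 = (3, 2, -2)
  u_2 = (2/17, 24/17, 27/17)
  u_3 = (60/77, -50/77, 40/77)

Orthogonality check:
  u_2 · u_1 = 0 (should be 0)
  u_3 · u_1 = 0 (should be 0)
  u_3 · u_2 = 0 (should be 0)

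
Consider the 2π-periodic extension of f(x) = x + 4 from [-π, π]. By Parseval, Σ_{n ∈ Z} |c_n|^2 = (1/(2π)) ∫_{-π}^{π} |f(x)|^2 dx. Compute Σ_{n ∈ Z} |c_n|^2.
Σ |c_n|^2 = π^2/3 + 16

Expand and integrate term by term over [-π, π]:
  ∫ (x)^2 dx = 1·(2π^3/3); ∫ 2·1·(4)·x dx = 0 (odd integrand); ∫ 4^2 dx = 16·2π.
So (1/(2π)) ∫_{-π}^{π} (x + 4)^2 dx = 1π^2/3 + 16 = π^2/3 + 16.
Parseval ⇒ Σ |c_n|^2 = π^2/3 + 16.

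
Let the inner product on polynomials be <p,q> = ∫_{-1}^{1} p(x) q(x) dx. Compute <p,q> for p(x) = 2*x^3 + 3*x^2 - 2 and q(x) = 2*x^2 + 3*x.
<p,q> = 32/15

Expand the product: p(x)·q(x) = 4*x^5 + 12*x^4 + 9*x^3 - 4*x^2 - 6*x.
∫_{-1}^{1} of each monomial x^k gives [2/(k+1) if k even, 0 if k odd]. Integrating term-by-term (or equivalently evaluating the antiderivative F(x) = 2*x^6/3 + 12*x^5/5 + 9*x^4/4 - 4*x^3/3 - 3*x^2 at the endpoints):
  F(1) − F(−1) = 59/60 − (-23/20) = 32/15.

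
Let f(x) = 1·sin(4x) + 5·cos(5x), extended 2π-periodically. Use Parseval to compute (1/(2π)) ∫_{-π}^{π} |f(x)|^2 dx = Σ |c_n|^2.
Σ |c_n|^2 = 13

Expand |f|^2 and use orthogonality of {sin(nx), cos(mx)} on [-π, π]:
  ∫_{-π}^{π} sin(nx)^2 dx = π, ∫ cos(mx)^2 dx = π, and cross terms integrate to 0.
So ∫_{-π}^{π} f(x)^2 dx = 1^2 · π + 5^2 · π = (1 + 25)π.
Divide by 2π: (1 + 25)/2 = 13.
By Parseval, this equals Σ |c_n|^2.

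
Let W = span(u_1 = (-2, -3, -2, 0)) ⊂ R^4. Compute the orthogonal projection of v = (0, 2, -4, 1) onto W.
proj_W(v) = (-4/17, -6/17, -4/17, 0)

Set up U = [u_1 | ... | u_1] ∈ R^(4×1). The projector onto W = col(U) is P = U (U^T U)^(-1) U^T.
Compute U^T U =
  [17],
and U^T v = (2).
Solve U^T U · c = U^T v for the coefficients: c = (2/17). The projection is proj_W(v) = U c.
Check: (v - proj_W(v)) · u_1 = 0  (should be 0).
Result: proj_W(v) = (-4/17, -6/17, -4/17, 0).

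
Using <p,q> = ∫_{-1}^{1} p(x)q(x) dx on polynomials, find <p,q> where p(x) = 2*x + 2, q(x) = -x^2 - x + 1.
<p,q> = 4/3

Expand the product: p(x)·q(x) = -2*x^3 - 4*x^2 + 2.
∫_{-1}^{1} of each monomial x^k gives [2/(k+1) if k even, 0 if k odd]. Integrating term-by-term (or equivalently evaluating the antiderivative F(x) = -x^4/2 - 4*x^3/3 + 2*x at the endpoints):
  F(1) − F(−1) = 1/6 − (-7/6) = 4/3.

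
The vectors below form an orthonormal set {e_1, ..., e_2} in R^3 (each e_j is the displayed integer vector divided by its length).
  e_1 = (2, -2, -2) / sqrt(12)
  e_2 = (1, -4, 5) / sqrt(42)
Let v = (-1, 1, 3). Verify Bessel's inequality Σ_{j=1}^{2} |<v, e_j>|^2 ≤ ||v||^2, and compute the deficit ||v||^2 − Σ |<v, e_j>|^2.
Σ |<v, e_j>|^2 = 75/7; ||v||^2 = 11; deficit = 2/7

Write each e_j = u_j / sqrt(<u_j, u_j>) where u_j is the displayed integer vector. Then <v, e_j> = <v, u_j> / sqrt(<u_j, u_j>), so |<v, e_j>|^2 = <v, u_j>^2 / <u_j, u_j>.
Coefficients: <v, e_1> = -10/sqrt(12), <v, e_2> = 10/sqrt(42).
Square and sum: Σ |<v, e_j>|^2 = 75/7.
Compute ||v||^2 = v·v = 11.
Deficit = 11 − 75/7 = 2/7 ≥ 0, confirming Bessel's inequality. (The deficit equals ||v − Σ <v,e_j> e_j||^2, the squared distance from v to span{e_j}.)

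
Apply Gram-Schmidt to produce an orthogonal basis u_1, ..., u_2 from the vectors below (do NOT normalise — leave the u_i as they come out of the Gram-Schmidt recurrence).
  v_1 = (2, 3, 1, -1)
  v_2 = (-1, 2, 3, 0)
Orthogonal basis:
  u_1 = (2, 3, 1, -1)
  u_2 = (-29/15, 3/5, 38/15, 7/15)

Apply the Gram-Schmidt recurrence
  u_1 = v_1
  u_i = v_i − Σ_{j<i} ((v_i · u_j) / (u_j · u_j)) · u_j.

Step by step this gives:
  u_1 = (2, 3, 1, -1)
  u_2 = (-29/15, 3/5, 38/15, 7/15)

Orthogonality check:
  u_2 · u_1 = 0 (should be 0)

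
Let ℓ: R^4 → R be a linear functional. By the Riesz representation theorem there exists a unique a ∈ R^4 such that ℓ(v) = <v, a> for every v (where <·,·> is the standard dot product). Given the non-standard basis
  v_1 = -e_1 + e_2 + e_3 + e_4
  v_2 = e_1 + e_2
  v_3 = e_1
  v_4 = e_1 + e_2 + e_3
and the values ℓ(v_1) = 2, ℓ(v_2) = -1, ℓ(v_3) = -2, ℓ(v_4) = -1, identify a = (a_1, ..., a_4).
a = (-2, 1, 0, -1)

Write a = (a_1, ..., a_4) in the standard basis. For each basis vector v_i, ℓ(v_i) = <v_i, a> is a linear equation in the a_j's. Collect the n equations into a matrix system V a = ℓ, where row i of V is v_i (expressed in the standard basis). Since V is invertible (lower-triangular with 1s on the diagonal, up to permutation), solve by back-substitution:
  V =
[[-1, 1, 1, 1],
 [1, 1, 0, 0],
 [1, 0, 0, 0],
 [1, 1, 1, 0]]
  V a = (2, -1, -2, -1)
Solving gives a = (-2, 1, 0, -1).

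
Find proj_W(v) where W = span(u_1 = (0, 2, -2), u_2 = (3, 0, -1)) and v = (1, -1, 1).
proj_W(v) = (18/19, -22/19, 16/19)

Set up U = [u_1 | ... | u_2] ∈ R^(3×2). The projector onto W = col(U) is P = U (U^T U)^(-1) U^T.
Compute U^T U =
  [8, 2]
  [2, 10],
and U^T v = (-4, 2).
Solve U^T U · c = U^T v for the coefficients: c = (-11/19, 6/19). The projection is proj_W(v) = U c.
Check: (v - proj_W(v)) · u_1 = 0  (should be 0).
Check: (v - proj_W(v)) · u_2 = 0  (should be 0).
Result: proj_W(v) = (18/19, -22/19, 16/19).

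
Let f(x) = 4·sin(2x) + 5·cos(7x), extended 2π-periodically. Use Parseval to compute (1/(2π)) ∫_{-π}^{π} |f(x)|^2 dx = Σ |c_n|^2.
Σ |c_n|^2 = 41/2

Expand |f|^2 and use orthogonality of {sin(nx), cos(mx)} on [-π, π]:
  ∫_{-π}^{π} sin(nx)^2 dx = π, ∫ cos(mx)^2 dx = π, and cross terms integrate to 0.
So ∫_{-π}^{π} f(x)^2 dx = 4^2 · π + 5^2 · π = (16 + 25)π.
Divide by 2π: (16 + 25)/2 = 41/2.
By Parseval, this equals Σ |c_n|^2.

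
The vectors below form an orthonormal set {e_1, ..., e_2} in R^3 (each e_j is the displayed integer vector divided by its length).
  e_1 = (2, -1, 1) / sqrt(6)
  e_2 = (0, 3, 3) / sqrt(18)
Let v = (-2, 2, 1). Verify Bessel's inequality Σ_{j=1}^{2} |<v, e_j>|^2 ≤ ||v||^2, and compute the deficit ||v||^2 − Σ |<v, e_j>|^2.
Σ |<v, e_j>|^2 = 26/3; ||v||^2 = 9; deficit = 1/3

Write each e_j = u_j / sqrt(<u_j, u_j>) where u_j is the displayed integer vector. Then <v, e_j> = <v, u_j> / sqrt(<u_j, u_j>), so |<v, e_j>|^2 = <v, u_j>^2 / <u_j, u_j>.
Coefficients: <v, e_1> = -5/sqrt(6), <v, e_2> = 9/sqrt(18).
Square and sum: Σ |<v, e_j>|^2 = 26/3.
Compute ||v||^2 = v·v = 9.
Deficit = 9 − 26/3 = 1/3 ≥ 0, confirming Bessel's inequality. (The deficit equals ||v − Σ <v,e_j> e_j||^2, the squared distance from v to span{e_j}.)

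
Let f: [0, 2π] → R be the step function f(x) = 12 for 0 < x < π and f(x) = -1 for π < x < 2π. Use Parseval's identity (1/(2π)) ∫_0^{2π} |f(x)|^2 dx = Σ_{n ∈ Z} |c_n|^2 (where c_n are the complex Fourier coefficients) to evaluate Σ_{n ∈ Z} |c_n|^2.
Σ |c_n|^2 = 145/2

Parseval equates the L^2 energy of f (normalised by 1/(2π)) with the ℓ^2 sum of its Fourier coefficients: (1/(2π)) ∫_0^{2π} |f|^2 = Σ |c_n|^2.
Compute the left side: (1/(2π)) [∫_0^π 12^2 dx + ∫_π^{2π} (-1)^2 dx] = (1/(2π)) · (144π + 1π) = (144 + 1)/2 = 145/2.
So Σ_{n ∈ Z} |c_n|^2 = 145/2.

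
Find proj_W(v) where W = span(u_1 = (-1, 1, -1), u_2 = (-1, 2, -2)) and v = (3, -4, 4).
proj_W(v) = (3, -4, 4)

Set up U = [u_1 | ... | u_2] ∈ R^(3×2). The projector onto W = col(U) is P = U (U^T U)^(-1) U^T.
Compute U^T U =
  [3, 5]
  [5, 9],
and U^T v = (-11, -19).
Solve U^T U · c = U^T v for the coefficients: c = (-2, -1). The projection is proj_W(v) = U c.
Check: (v - proj_W(v)) · u_1 = 0  (should be 0).
Check: (v - proj_W(v)) · u_2 = 0  (should be 0).
Result: proj_W(v) = (3, -4, 4).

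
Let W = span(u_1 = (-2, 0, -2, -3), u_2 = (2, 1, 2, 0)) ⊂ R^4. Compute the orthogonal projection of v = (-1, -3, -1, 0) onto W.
proj_W(v) = (-134/89, -87/89, -134/89, 60/89)

Set up U = [u_1 | ... | u_2] ∈ R^(4×2). The projector onto W = col(U) is P = U (U^T U)^(-1) U^T.
Compute U^T U =
  [17, -8]
  [-8, 9],
and U^T v = (4, -7).
Solve U^T U · c = U^T v for the coefficients: c = (-20/89, -87/89). The projection is proj_W(v) = U c.
Check: (v - proj_W(v)) · u_1 = 0  (should be 0).
Check: (v - proj_W(v)) · u_2 = 0  (should be 0).
Result: proj_W(v) = (-134/89, -87/89, -134/89, 60/89).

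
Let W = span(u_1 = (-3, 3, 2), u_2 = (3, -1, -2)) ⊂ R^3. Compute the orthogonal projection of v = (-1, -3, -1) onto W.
proj_W(v) = (-3/13, -3, 2/13)

Set up U = [u_1 | ... | u_2] ∈ R^(3×2). The projector onto W = col(U) is P = U (U^T U)^(-1) U^T.
Compute U^T U =
  [22, -16]
  [-16, 14],
and U^T v = (-8, 2).
Solve U^T U · c = U^T v for the coefficients: c = (-20/13, -21/13). The projection is proj_W(v) = U c.
Check: (v - proj_W(v)) · u_1 = 0  (should be 0).
Check: (v - proj_W(v)) · u_2 = 0  (should be 0).
Result: proj_W(v) = (-3/13, -3, 2/13).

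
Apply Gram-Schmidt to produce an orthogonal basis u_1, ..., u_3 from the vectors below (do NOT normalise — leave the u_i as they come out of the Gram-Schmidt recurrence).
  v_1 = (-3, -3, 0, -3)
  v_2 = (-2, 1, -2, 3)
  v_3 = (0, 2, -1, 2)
Orthogonal basis:
  u_1 = (-3, -3, 0, -3)
  u_2 = (-8/3, 1/3, -2, 7/3)
  u_3 = (-4/25, 13/25, -3/25, -9/25)

Apply the Gram-Schmidt recurrence
  u_1 = v_1
  u_i = v_i − Σ_{j<i} ((v_i · u_j) / (u_j · u_j)) · u_j.

Step by step this gives:
  u_1 = (-3, -3, 0, -3)
  u_2 = (-8/3, 1/3, -2, 7/3)
  u_3 = (-4/25, 13/25, -3/25, -9/25)

Orthogonality check:
  u_2 · u_1 = 0 (should be 0)
  u_3 · u_1 = 0 (should be 0)
  u_3 · u_2 = 0 (should be 0)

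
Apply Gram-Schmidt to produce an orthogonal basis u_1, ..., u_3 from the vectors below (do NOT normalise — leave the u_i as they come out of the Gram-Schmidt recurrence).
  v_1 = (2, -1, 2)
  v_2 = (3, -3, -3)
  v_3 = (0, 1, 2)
Orthogonal basis:
  u_1 = (2, -1, 2)
  u_2 = (7/3, -8/3, -11/3)
  u_3 = (3/13, 4/13, -1/13)

Apply the Gram-Schmidt recurrence
  u_1 = v_1
  u_i = v_i − Σ_{j<i} ((v_i · u_j) / (u_j · u_j)) · u_j.

Step by step this gives:
  u_1 = (2, -1, 2)
  u_2 = (7/3, -8/3, -11/3)
  u_3 = (3/13, 4/13, -1/13)

Orthogonality check:
  u_2 · u_1 = 0 (should be 0)
  u_3 · u_1 = 0 (should be 0)
  u_3 · u_2 = 0 (should be 0)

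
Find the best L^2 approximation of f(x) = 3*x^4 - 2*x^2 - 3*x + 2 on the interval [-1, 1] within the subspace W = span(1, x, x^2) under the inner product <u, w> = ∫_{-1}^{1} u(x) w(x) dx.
g(x) = 4*x^2/7 - 3*x + 61/35

The best approximation g ∈ W is the orthogonal projection of f onto W. Writing g = a_0 + a_1 x + a_2 x^2, the coefficients solve the normal equations G · a = b where
  G_{ij} = <φ_i, φ_j> and b_i = <f, φ_i>, with φ_0 = 1, φ_1 = x, φ_2 = x^2.
G =
  [2, 0, 2/3]
  [0, 2/3, 0]
  [2/3, 0, 2/5],
b = (58/15, -2, 146/105).
Solving gives a_0 = 61/35, a_1 = -3, a_2 = 4/7, so
  g(x) = 4*x^2/7 - 3*x + 61/35.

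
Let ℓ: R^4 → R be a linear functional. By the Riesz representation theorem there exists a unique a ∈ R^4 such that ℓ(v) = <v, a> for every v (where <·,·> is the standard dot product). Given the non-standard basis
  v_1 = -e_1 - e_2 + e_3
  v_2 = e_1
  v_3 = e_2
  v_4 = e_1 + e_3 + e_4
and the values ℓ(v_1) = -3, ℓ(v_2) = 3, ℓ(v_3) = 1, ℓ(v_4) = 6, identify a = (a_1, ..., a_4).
a = (3, 1, 1, 2)

Write a = (a_1, ..., a_4) in the standard basis. For each basis vector v_i, ℓ(v_i) = <v_i, a> is a linear equation in the a_j's. Collect the n equations into a matrix system V a = ℓ, where row i of V is v_i (expressed in the standard basis). Since V is invertible (lower-triangular with 1s on the diagonal, up to permutation), solve by back-substitution:
  V =
[[-1, -1, 1, 0],
 [1, 0, 0, 0],
 [0, 1, 0, 0],
 [1, 0, 1, 1]]
  V a = (-3, 3, 1, 6)
Solving gives a = (3, 1, 1, 2).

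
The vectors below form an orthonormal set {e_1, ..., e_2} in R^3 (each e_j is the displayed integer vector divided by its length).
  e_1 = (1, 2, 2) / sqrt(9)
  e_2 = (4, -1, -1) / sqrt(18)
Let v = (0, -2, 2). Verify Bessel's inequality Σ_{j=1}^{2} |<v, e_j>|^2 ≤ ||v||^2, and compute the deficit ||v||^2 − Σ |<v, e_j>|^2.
Σ |<v, e_j>|^2 = 0; ||v||^2 = 8; deficit = 8

Write each e_j = u_j / sqrt(<u_j, u_j>) where u_j is the displayed integer vector. Then <v, e_j> = <v, u_j> / sqrt(<u_j, u_j>), so |<v, e_j>|^2 = <v, u_j>^2 / <u_j, u_j>.
Coefficients: <v, e_1> = 0/sqrt(9), <v, e_2> = 0/sqrt(18).
Square and sum: Σ |<v, e_j>|^2 = 0.
Compute ||v||^2 = v·v = 8.
Deficit = 8 − 0 = 8 ≥ 0, confirming Bessel's inequality. (The deficit equals ||v − Σ <v,e_j> e_j||^2, the squared distance from v to span{e_j}.)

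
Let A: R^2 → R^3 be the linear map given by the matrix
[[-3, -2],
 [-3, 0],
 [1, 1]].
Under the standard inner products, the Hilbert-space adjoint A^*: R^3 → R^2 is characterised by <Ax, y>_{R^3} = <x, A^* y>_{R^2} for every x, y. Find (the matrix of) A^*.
A^* = A^T =
[[-3, -3, 1],
 [-2, 0, 1]]

For real matrices with standard dot products, the defining identity <Ax, y> = <x, A^* y> gives (Ax)^T y = x^T (A^*) y, i.e. x^T A^T y = x^T (A^*) y. Since this holds for all x, y, we must have A^* = A^T. Therefore
A^* =
[[-3, -3, 1],
 [-2, 0, 1]].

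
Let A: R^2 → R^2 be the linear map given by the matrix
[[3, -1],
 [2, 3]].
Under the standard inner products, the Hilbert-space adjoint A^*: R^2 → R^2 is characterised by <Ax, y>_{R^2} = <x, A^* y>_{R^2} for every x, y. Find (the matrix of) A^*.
A^* = A^T =
[[3, 2],
 [-1, 3]]

For real matrices with standard dot products, the defining identity <Ax, y> = <x, A^* y> gives (Ax)^T y = x^T (A^*) y, i.e. x^T A^T y = x^T (A^*) y. Since this holds for all x, y, we must have A^* = A^T. Therefore
A^* =
[[3, 2],
 [-1, 3]].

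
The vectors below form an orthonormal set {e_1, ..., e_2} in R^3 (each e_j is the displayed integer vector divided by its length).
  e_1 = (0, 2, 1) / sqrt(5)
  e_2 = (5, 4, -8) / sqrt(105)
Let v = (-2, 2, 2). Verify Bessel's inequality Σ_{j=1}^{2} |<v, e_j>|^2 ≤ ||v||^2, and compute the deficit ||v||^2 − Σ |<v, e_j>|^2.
Σ |<v, e_j>|^2 = 72/7; ||v||^2 = 12; deficit = 12/7

Write each e_j = u_j / sqrt(<u_j, u_j>) where u_j is the displayed integer vector. Then <v, e_j> = <v, u_j> / sqrt(<u_j, u_j>), so |<v, e_j>|^2 = <v, u_j>^2 / <u_j, u_j>.
Coefficients: <v, e_1> = 6/sqrt(5), <v, e_2> = -18/sqrt(105).
Square and sum: Σ |<v, e_j>|^2 = 72/7.
Compute ||v||^2 = v·v = 12.
Deficit = 12 − 72/7 = 12/7 ≥ 0, confirming Bessel's inequality. (The deficit equals ||v − Σ <v,e_j> e_j||^2, the squared distance from v to span{e_j}.)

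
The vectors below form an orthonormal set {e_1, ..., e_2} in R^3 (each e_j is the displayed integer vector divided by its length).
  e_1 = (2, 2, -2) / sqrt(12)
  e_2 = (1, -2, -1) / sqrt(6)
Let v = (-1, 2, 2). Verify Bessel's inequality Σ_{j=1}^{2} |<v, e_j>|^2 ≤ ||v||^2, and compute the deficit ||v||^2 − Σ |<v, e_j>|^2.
Σ |<v, e_j>|^2 = 17/2; ||v||^2 = 9; deficit = 1/2

Write each e_j = u_j / sqrt(<u_j, u_j>) where u_j is the displayed integer vector. Then <v, e_j> = <v, u_j> / sqrt(<u_j, u_j>), so |<v, e_j>|^2 = <v, u_j>^2 / <u_j, u_j>.
Coefficients: <v, e_1> = -2/sqrt(12), <v, e_2> = -7/sqrt(6).
Square and sum: Σ |<v, e_j>|^2 = 17/2.
Compute ||v||^2 = v·v = 9.
Deficit = 9 − 17/2 = 1/2 ≥ 0, confirming Bessel's inequality. (The deficit equals ||v − Σ <v,e_j> e_j||^2, the squared distance from v to span{e_j}.)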